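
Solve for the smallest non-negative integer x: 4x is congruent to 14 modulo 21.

4⁻¹ ≡ 16 (mod 21) because 4·16 = 64 = 3·21 + 1.
Multiplying both sides by 16: x ≡ 16·14 = 224 ≡ 14 (mod 21).

14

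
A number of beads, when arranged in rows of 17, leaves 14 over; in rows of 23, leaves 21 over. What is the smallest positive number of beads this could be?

320

x ≡ 14 (mod 17) gives x ∈ {14, 31, 48, 65, 82, 99, 116, 133, …}.
The first of these with x mod 23 = 21 is 320.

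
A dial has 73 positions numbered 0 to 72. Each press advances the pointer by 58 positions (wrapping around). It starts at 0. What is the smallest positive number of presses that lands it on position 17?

67

The inverse of 58 mod 73 is 34 (since 58·34 = 1972 ≡ 1).
So x ≡ 34·17 = 578 ≡ 67 (mod 73).
Check: 58·67 = 3886 = 53·73 + 17.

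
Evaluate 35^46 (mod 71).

Successive squares of 35 mod 71: 35^1≡35, 35^2≡18, 35^4≡40, 35^8≡38, 35^16≡24, 35^32≡8.
Since 46 = 2 + 4 + 8 + 32 in binary, 35^46 ≡ 18·40·38·8 ≡ 58 (mod 71).

58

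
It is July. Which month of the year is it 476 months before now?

476 = 39·12 + 8, so 476 mod 12 = 8.
July − 8 months → November.

November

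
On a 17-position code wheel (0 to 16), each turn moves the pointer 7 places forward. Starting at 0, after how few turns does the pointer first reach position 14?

2

7⁻¹ ≡ 5 (mod 17) because 7·5 = 35 = 2·17 + 1.
Multiplying both sides by 5: x ≡ 5·14 = 70 ≡ 2 (mod 17).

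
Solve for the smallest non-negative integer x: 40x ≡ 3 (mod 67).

52

40⁻¹ ≡ 62 (mod 67) because 40·62 = 2480 = 37·67 + 1.
Multiplying both sides by 62: x ≡ 62·3 = 186 ≡ 52 (mod 67).
Check: 40·52 = 2080 = 31·67 + 3.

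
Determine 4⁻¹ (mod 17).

4·13 = 52 = 3·17 + 1, so 4⁻¹ ≡ 13 (mod 17).

13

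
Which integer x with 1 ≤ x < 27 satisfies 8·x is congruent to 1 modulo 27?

17

27 = 3·8 + 3
8 = 2·3 + 2
3 = 1·2 + 1
2 = 2·1 + 0
Back-substituting gives 8·17 ≡ 1 (mod 27).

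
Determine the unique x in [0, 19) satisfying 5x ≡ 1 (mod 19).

4

The inverse of 5 mod 19 is 4 (since 5·4 = 20 ≡ 1).
So x ≡ 4·1 = 4 ≡ 4 (mod 19).
Check: 5·4 = 20 = 1·19 + 1.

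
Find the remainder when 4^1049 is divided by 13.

10

Square-and-reduce mod 13: 4^1≡4, 4^2≡3, 4^4≡9, 4^8≡3, 4^16≡9, 4^32≡3, 4^64≡9, 4^128≡3, 4^256≡9, 4^512≡3, 4^1024≡9.
1049 = 1 + 8 + 16 + 1024, so 4^1049 ≡ 4·3·9·9 ≡ 10 (mod 13).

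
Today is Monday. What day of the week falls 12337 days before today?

Friday

12337 = 1762·7 + 3, so 12337 mod 7 = 3.
Monday − 3 days → Friday.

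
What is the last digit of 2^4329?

Last digits of 2^n: 2, 4, 8, 6 (period 4).
4329 leaves remainder 1 on division by 4, so 2^4329 ends in 2.

2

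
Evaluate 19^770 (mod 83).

Successive squares of 19 mod 83: 19^1≡19, 19^2≡29, 19^4≡11, 19^8≡38, 19^16≡33, 19^32≡10, 19^64≡17, 19^128≡40, 19^256≡23, 19^512≡31.
770 = 2 + 256 + 512, so 19^770 ≡ 29·23·31 ≡ 10 (mod 83).

10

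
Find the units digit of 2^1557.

2

Last digits of 2^n: 2, 4, 8, 6 (period 4).
1557 mod 4 = 1, so the last digit matches 2^1 = 2.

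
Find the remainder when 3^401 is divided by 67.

By repeated squaring mod 67: 3^1≡3, 3^2≡9, 3^4≡14, 3^8≡62, 3^16≡25, 3^32≡22, 3^64≡15, 3^128≡24, 3^256≡40.
401 = 1 + 16 + 128 + 256, so 3^401 ≡ 3·25·24·40 ≡ 42 (mod 67).

42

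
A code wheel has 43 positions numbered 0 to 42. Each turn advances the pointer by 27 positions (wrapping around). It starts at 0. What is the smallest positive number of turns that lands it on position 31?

33

27⁻¹ ≡ 8 (mod 43) because 27·8 = 216 = 5·43 + 1.
So x ≡ 8·31 = 248 ≡ 33 (mod 43).
Check: 27·33 = 891 = 20·43 + 31.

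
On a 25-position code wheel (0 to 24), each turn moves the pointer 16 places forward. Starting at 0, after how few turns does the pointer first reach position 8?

16⁻¹ ≡ 11 (mod 25) because 16·11 = 176 = 7·25 + 1.
So x ≡ 11·8 = 88 ≡ 13 (mod 25).
Check: 16·13 = 208 = 8·25 + 8.

13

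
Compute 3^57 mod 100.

Successive squares of 3 mod 100: 3^1≡3, 3^2≡9, 3^4≡81, 3^8≡61, 3^16≡21, 3^32≡41.
Since 57 = 1 + 8 + 16 + 32 in binary, 3^57 ≡ 3·61·21·41 ≡ 63 (mod 100).

63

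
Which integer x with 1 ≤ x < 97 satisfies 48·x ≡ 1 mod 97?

97 = 2·48 + 1
48 = 48·1 + 0
Back-substituting gives 48·95 ≡ 1 (mod 97).

95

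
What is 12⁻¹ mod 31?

13

12·13 = 156 = 5·31 + 1, so 12⁻¹ ≡ 13 (mod 31).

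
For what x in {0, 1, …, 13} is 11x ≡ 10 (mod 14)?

11⁻¹ ≡ 9 (mod 14) because 11·9 = 99 = 7·14 + 1.
So x ≡ 9·10 = 90 ≡ 6 (mod 14).
Check: 11·6 = 66 = 4·14 + 10.

6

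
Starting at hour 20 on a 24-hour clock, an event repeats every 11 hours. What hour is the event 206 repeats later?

206·11 = 2266.
2266 = 94·24 + 10, so 2266 mod 24 = 10.
(20 + 10) mod 24 = 6.

6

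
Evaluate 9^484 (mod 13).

9

By repeated squaring mod 13: 9^1≡9, 9^2≡3, 9^4≡9, 9^8≡3, 9^16≡9, 9^32≡3, 9^64≡9, 9^128≡3, 9^256≡9.
Since 484 = 4 + 32 + 64 + 128 + 256 in binary, 9^484 ≡ 9·3·9·3·9 ≡ 9 (mod 13).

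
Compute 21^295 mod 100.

1

Square-and-reduce mod 100: 21^1≡21, 21^2≡41, 21^4≡81, 21^8≡61, 21^16≡21, 21^32≡41, 21^64≡81, 21^128≡61, 21^256≡21.
Since 295 = 1 + 2 + 4 + 32 + 256 in binary, 21^295 ≡ 21·41·81·41·21 ≡ 1 (mod 100).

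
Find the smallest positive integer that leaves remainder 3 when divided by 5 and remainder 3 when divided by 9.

x ≡ 3 (mod 5) gives x ∈ {3}.
The first of these with x mod 9 = 3 is 3.

3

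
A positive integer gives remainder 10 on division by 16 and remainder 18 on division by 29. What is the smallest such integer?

x ≡ 10 (mod 16) gives x ∈ {10, 26, 42, 58, 74, 90, 106, 122, …}.
The first of these with x mod 29 = 18 is 250.

250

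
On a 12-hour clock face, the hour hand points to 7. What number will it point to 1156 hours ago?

Dividing 1156 by 12 gives quotient 96 and remainder 4.
7 − 4 → 3 on a 12-hour dial.

3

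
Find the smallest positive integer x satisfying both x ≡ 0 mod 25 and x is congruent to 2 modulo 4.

x ≡ 2 (mod 4) gives x ∈ {2, 6, 10, 14, 18, 22, 26, 30, …}.
The first of these with x mod 25 = 0 is 50.

50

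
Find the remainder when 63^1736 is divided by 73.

Successive squares of 63 mod 73: 63^1≡63, 63^2≡27, 63^4≡72, 63^8≡1, 63^16≡1, 63^32≡1, 63^64≡1, 63^128≡1, 63^256≡1, 63^512≡1, 63^1024≡1.
Since 1736 = 8 + 64 + 128 + 512 + 1024 in binary, 63^1736 ≡ 1·1·1·1·1 ≡ 1 (mod 73).

1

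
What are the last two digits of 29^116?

21

By repeated squaring mod 100: 29^1≡29, 29^2≡41, 29^4≡81, 29^8≡61, 29^16≡21, 29^32≡41, 29^64≡81.
Since 116 = 4 + 16 + 32 + 64 in binary, 29^116 ≡ 81·21·41·81 ≡ 21 (mod 100).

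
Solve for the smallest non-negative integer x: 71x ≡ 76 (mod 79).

30

The inverse of 71 mod 79 is 69 (since 71·69 = 4899 ≡ 1).
Multiplying both sides by 69: x ≡ 69·76 = 5244 ≡ 30 (mod 79).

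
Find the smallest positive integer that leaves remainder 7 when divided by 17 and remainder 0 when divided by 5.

Since 5·7 ≡ 1 (mod 17), take x = 0 + 5·((7−0)·7 mod 17) = 0 + 5·15 = 75.
Check: 75 mod 17 = 7, 75 mod 5 = 0.

75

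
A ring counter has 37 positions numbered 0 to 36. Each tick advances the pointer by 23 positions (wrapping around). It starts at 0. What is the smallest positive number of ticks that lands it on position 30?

19

The inverse of 23 mod 37 is 29 (since 23·29 = 667 ≡ 1).
So x ≡ 29·30 = 870 ≡ 19 (mod 37).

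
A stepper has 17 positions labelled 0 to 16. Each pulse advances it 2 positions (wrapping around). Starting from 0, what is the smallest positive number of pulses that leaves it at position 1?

2·9 = 18 = 1·17 + 1, so 2⁻¹ ≡ 9 (mod 17).

9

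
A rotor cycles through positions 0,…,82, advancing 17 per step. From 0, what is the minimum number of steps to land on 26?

65

17⁻¹ ≡ 44 (mod 83) because 17·44 = 748 = 9·83 + 1.
So x ≡ 44·26 = 1144 ≡ 65 (mod 83).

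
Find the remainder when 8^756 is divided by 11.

Square-and-reduce mod 11: 8^1≡8, 8^2≡9, 8^4≡4, 8^8≡5, 8^16≡3, 8^32≡9, 8^64≡4, 8^128≡5, 8^256≡3, 8^512≡9.
756 = 4 + 16 + 32 + 64 + 128 + 512, so 8^756 ≡ 4·3·9·4·5·9 ≡ 3 (mod 11).

3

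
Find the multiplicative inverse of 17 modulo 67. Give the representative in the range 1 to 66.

4

67 = 3·17 + 16
17 = 1·16 + 1
16 = 16·1 + 0
Back-substituting gives 17·4 ≡ 1 (mod 67).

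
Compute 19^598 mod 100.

By repeated squaring mod 100: 19^1≡19, 19^2≡61, 19^4≡21, 19^8≡41, 19^16≡81, 19^32≡61, 19^64≡21, 19^128≡41, 19^256≡81, 19^512≡61.
598 = 2 + 4 + 16 + 64 + 512, so 19^598 ≡ 61·21·81·21·61 ≡ 41 (mod 100).

41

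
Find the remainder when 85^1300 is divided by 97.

75

By repeated squaring mod 97: 85^1≡85, 85^2≡47, 85^4≡75, 85^8≡96, 85^16≡1, 85^32≡1, 85^64≡1, 85^128≡1, 85^256≡1, 85^512≡1, 85^1024≡1.
1300 = 4 + 16 + 256 + 1024, so 85^1300 ≡ 75·1·1·1 ≡ 75 (mod 97).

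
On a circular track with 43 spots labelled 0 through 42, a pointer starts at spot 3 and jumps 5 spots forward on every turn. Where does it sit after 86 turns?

86·5 = 430.
Dividing 430 by 43 gives quotient 10 and remainder 0.
(3 + 0) mod 43 = 3.

3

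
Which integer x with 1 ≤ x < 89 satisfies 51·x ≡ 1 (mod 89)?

7

89 = 1·51 + 38
51 = 1·38 + 13
38 = 2·13 + 12
13 = 1·12 + 1
12 = 12·1 + 0
Back-substituting gives 51·7 ≡ 1 (mod 89).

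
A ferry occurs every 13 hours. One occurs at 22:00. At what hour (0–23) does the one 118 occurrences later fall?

20

118·13 = 1534.
1534 = 63·24 + 22, so 1534 mod 24 = 22.
(22 + 22) mod 24 = 20.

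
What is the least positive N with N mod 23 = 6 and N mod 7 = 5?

Since 7·10 ≡ 1 (mod 23), take x = 5 + 7·((6−5)·10 mod 23) = 5 + 7·10 = 75.
Check: 75 mod 23 = 6, 75 mod 7 = 5.

75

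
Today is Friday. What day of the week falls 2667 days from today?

Friday

Dividing 2667 by 7 gives quotient 381 and remainder 0.
Friday + 0 days → Friday.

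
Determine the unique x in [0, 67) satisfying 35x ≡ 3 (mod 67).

2

The inverse of 35 mod 67 is 23 (since 35·23 = 805 ≡ 1).
Multiplying both sides by 23: x ≡ 23·3 = 69 ≡ 2 (mod 67).
Check: 35·2 = 70 = 1·67 + 3.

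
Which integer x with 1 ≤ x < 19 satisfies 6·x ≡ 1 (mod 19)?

16

6·16 = 96 = 5·19 + 1, so 6⁻¹ ≡ 16 (mod 19).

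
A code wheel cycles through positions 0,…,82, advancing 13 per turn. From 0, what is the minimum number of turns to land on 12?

52

The inverse of 13 mod 83 is 32 (since 13·32 = 416 ≡ 1).
Multiplying both sides by 32: x ≡ 32·12 = 384 ≡ 52 (mod 83).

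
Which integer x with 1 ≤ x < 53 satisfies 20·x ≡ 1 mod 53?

53 = 2·20 + 13
20 = 1·13 + 7
13 = 1·7 + 6
7 = 1·6 + 1
6 = 6·1 + 0
Back-substituting gives 20·8 ≡ 1 (mod 53).

8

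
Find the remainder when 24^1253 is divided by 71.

57

By repeated squaring mod 71: 24^1≡24, 24^2≡8, 24^4≡64, 24^8≡49, 24^16≡58, 24^32≡27, 24^64≡19, 24^128≡6, 24^256≡36, 24^512≡18, 24^1024≡40.
1253 = 1 + 4 + 32 + 64 + 128 + 1024, so 24^1253 ≡ 24·64·27·19·6·40 ≡ 57 (mod 71).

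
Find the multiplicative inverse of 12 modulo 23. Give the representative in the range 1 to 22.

23 = 1·12 + 11
12 = 1·11 + 1
11 = 11·1 + 0
Back-substituting gives 12·2 ≡ 1 (mod 23).

2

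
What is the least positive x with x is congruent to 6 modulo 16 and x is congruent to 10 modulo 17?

x ≡ 6 (mod 16) gives x ∈ {6, 22, 38, 54, 70, 86, 102, 118, …}.
The first of these with x mod 17 = 10 is 214.

214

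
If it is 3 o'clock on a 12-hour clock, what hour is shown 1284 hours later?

3

1284 mod 12 = 0 (since 107·12 = 1284).
3 + 0 → 3 on a 12-hour dial.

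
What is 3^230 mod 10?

9

The units digit of 3^n cycles with period 4: 3, 9, 7, 1, …
230 mod 4 = 2, so the last digit matches 3^2 = 9.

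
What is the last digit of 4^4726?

6

The units digit of 4^n cycles with period 2: 4, 6, …
4726 mod 2 = 0, so the last digit matches 4^2 = 6.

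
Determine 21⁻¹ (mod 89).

21·17 = 357 = 4·89 + 1, so 21⁻¹ ≡ 17 (mod 89).

17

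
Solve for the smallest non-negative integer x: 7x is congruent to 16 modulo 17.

7⁻¹ ≡ 5 (mod 17) because 7·5 = 35 = 2·17 + 1.
Multiplying both sides by 5: x ≡ 5·16 = 80 ≡ 12 (mod 17).

12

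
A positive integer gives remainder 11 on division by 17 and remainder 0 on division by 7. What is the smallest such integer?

28

x ≡ 0 (mod 7) gives x ∈ {0, 7, 14, 21, 28}.
The first of these with x mod 17 = 11 is 28.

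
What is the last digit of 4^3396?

6

Powers of 4 mod 10 repeat with period 2: 4, 6.
3396 mod 2 = 0, so the last digit matches 4^2 = 6.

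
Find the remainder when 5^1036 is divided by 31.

Successive squares of 5 mod 31: 5^1≡5, 5^2≡25, 5^4≡5, 5^8≡25, 5^16≡5, 5^32≡25, 5^64≡5, 5^128≡25, 5^256≡5, 5^512≡25, 5^1024≡5.
Since 1036 = 4 + 8 + 1024 in binary, 5^1036 ≡ 5·25·5 ≡ 5 (mod 31).

5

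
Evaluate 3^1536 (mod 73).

Square-and-reduce mod 73: 3^1≡3, 3^2≡9, 3^4≡8, 3^8≡64, 3^16≡8, 3^32≡64, 3^64≡8, 3^128≡64, 3^256≡8, 3^512≡64, 3^1024≡8.
Since 1536 = 512 + 1024 in binary, 3^1536 ≡ 64·8 ≡ 1 (mod 73).

1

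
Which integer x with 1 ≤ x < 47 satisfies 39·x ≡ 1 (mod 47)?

39·41 = 1599 = 34·47 + 1, so 39⁻¹ ≡ 41 (mod 47).

41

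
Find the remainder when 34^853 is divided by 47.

By repeated squaring mod 47: 34^1≡34, 34^2≡28, 34^4≡32, 34^8≡37, 34^16≡6, 34^32≡36, 34^64≡27, 34^128≡24, 34^256≡12, 34^512≡3.
Since 853 = 1 + 4 + 16 + 64 + 256 + 512 in binary, 34^853 ≡ 34·32·6·27·12·3 ≡ 28 (mod 47).

28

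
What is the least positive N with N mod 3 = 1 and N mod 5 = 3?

x ≡ 1 (mod 3) gives x ∈ {1, 4, 7, 10, 13}.
The first of these with x mod 5 = 3 is 13.

13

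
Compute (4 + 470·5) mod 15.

14

470·5 = 2350.
2350 = 156·15 + 10, so 2350 mod 15 = 10.
(4 + 10) mod 15 = 14.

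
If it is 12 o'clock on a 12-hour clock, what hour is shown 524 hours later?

524 = 43·12 + 8, so 524 mod 12 = 8.
12 + 8 → 8 on a 12-hour dial.

8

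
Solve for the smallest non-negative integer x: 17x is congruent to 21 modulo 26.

The inverse of 17 mod 26 is 23 (since 17·23 = 391 ≡ 1).
Multiplying both sides by 23: x ≡ 23·21 = 483 ≡ 15 (mod 26).
Check: 17·15 = 255 = 9·26 + 21.

15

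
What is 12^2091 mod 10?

8

Last digits of 2^n: 2, 4, 8, 6 (period 4).
2091 leaves remainder 3 on division by 4, so 12^2091 ends in 8.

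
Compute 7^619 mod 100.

Square-and-reduce mod 100: 7^1≡7, 7^2≡49, 7^4≡1, 7^8≡1, 7^16≡1, 7^32≡1, 7^64≡1, 7^128≡1, 7^256≡1, 7^512≡1.
619 = 1 + 2 + 8 + 32 + 64 + 512, so 7^619 ≡ 7·49·1·1·1·1 ≡ 43 (mod 100).

43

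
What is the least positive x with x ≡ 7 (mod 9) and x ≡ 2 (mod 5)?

Since 5·2 ≡ 1 (mod 9), take x = 2 + 5·((7−2)·2 mod 9) = 2 + 5·1 = 7.
Check: 7 mod 9 = 7, 7 mod 5 = 2.

7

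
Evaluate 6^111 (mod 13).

8

Square-and-reduce mod 13: 6^1≡6, 6^2≡10, 6^4≡9, 6^8≡3, 6^16≡9, 6^32≡3, 6^64≡9.
Since 111 = 1 + 2 + 4 + 8 + 32 + 64 in binary, 6^111 ≡ 6·10·9·3·3·9 ≡ 8 (mod 13).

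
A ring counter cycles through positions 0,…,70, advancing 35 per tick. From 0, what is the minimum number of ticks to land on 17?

37

35⁻¹ ≡ 69 (mod 71) because 35·69 = 2415 = 34·71 + 1.
Multiplying both sides by 69: x ≡ 69·17 = 1173 ≡ 37 (mod 71).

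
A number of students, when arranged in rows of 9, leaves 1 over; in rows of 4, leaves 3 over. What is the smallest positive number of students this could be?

x ≡ 3 (mod 4) gives x ∈ {3, 7, 11, 15, 19}.
The first of these with x mod 9 = 1 is 19.

19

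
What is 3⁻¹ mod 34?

3·23 = 69 = 2·34 + 1, so 3⁻¹ ≡ 23 (mod 34).

23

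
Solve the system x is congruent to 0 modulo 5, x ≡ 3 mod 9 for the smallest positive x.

30

Since 9·4 ≡ 1 (mod 5), take x = 3 + 9·((0−3)·4 mod 5) = 3 + 9·3 = 30.
Check: 30 mod 5 = 0, 30 mod 9 = 3.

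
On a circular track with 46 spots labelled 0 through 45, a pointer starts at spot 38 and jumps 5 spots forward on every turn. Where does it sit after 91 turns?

33

91·5 = 455.
Dividing 455 by 46 gives quotient 9 and remainder 41.
(38 + 41) mod 46 = 33.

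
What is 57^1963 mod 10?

3

Powers of 7 mod 10 repeat with period 4: 7, 9, 3, 1.
1963 leaves remainder 3 on division by 4, so 57^1963 ends in 3.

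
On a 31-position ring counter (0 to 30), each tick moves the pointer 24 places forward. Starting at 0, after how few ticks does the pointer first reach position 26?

24⁻¹ ≡ 22 (mod 31) because 24·22 = 528 = 17·31 + 1.
So x ≡ 22·26 = 572 ≡ 14 (mod 31).
Check: 24·14 = 336 = 10·31 + 26.

14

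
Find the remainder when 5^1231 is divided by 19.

16

By repeated squaring mod 19: 5^1≡5, 5^2≡6, 5^4≡17, 5^8≡4, 5^16≡16, 5^32≡9, 5^64≡5, 5^128≡6, 5^256≡17, 5^512≡4, 5^1024≡16.
Since 1231 = 1 + 2 + 4 + 8 + 64 + 128 + 1024 in binary, 5^1231 ≡ 5·6·17·4·5·6·16 ≡ 16 (mod 19).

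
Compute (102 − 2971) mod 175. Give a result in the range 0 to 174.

106

2971 = 16·175 + 171, so 2971 mod 175 = 171.
(102 − 171) mod 175 = 106.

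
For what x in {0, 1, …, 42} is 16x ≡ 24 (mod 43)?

23

16⁻¹ ≡ 35 (mod 43) because 16·35 = 560 = 13·43 + 1.
Multiplying both sides by 35: x ≡ 35·24 = 840 ≡ 23 (mod 43).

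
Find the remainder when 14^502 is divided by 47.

By repeated squaring mod 47: 14^1≡14, 14^2≡8, 14^4≡17, 14^8≡7, 14^16≡2, 14^32≡4, 14^64≡16, 14^128≡21, 14^256≡18.
Since 502 = 2 + 4 + 16 + 32 + 64 + 128 + 256 in binary, 14^502 ≡ 8·17·2·4·16·21·18 ≡ 36 (mod 47).

36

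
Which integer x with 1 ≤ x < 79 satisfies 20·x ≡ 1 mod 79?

4

20·4 = 80 = 1·79 + 1, so 20⁻¹ ≡ 4 (mod 79).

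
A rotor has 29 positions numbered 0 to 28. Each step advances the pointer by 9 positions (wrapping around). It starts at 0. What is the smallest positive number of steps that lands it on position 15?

21

The inverse of 9 mod 29 is 13 (since 9·13 = 117 ≡ 1).
So x ≡ 13·15 = 195 ≡ 21 (mod 29).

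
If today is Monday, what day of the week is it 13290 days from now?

Friday

Dividing 13290 by 7 gives quotient 1898 and remainder 4.
Monday + 4 days → Friday.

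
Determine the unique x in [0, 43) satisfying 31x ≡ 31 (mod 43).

1

31⁻¹ ≡ 25 (mod 43) because 31·25 = 775 = 18·43 + 1.
Multiplying both sides by 25: x ≡ 25·31 = 775 ≡ 1 (mod 43).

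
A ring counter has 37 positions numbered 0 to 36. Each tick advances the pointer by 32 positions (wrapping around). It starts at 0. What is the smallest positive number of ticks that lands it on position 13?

The inverse of 32 mod 37 is 22 (since 32·22 = 704 ≡ 1).
So x ≡ 22·13 = 286 ≡ 27 (mod 37).

27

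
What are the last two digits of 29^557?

Square-and-reduce mod 100: 29^1≡29, 29^2≡41, 29^4≡81, 29^8≡61, 29^16≡21, 29^32≡41, 29^64≡81, 29^128≡61, 29^256≡21, 29^512≡41.
557 = 1 + 4 + 8 + 32 + 512, so 29^557 ≡ 29·81·61·41·41 ≡ 9 (mod 100).

09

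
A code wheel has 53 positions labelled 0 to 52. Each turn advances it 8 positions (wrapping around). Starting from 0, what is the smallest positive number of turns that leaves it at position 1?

53 = 6·8 + 5
8 = 1·5 + 3
5 = 1·3 + 2
3 = 1·2 + 1
2 = 2·1 + 0
Back-substituting gives 8·20 ≡ 1 (mod 53).

20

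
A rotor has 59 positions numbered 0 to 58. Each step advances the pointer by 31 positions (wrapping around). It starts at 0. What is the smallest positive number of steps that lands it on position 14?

29

31⁻¹ ≡ 40 (mod 59) because 31·40 = 1240 = 21·59 + 1.
So x ≡ 40·14 = 560 ≡ 29 (mod 59).
Check: 31·29 = 899 = 15·59 + 14.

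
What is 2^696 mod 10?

Last digits of 2^n: 2, 4, 8, 6 (period 4).
696 leaves remainder 0 on division by 4, so 2^696 ends in 6.

6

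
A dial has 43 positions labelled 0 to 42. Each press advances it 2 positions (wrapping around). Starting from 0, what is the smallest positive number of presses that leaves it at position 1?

22

2·22 = 44 = 1·43 + 1, so 2⁻¹ ≡ 22 (mod 43).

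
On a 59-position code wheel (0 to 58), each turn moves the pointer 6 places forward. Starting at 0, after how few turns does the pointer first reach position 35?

55

6⁻¹ ≡ 10 (mod 59) because 6·10 = 60 = 1·59 + 1.
So x ≡ 10·35 = 350 ≡ 55 (mod 59).
Check: 6·55 = 330 = 5·59 + 35.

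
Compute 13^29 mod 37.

22

Square-and-reduce mod 37: 13^1≡13, 13^2≡21, 13^4≡34, 13^8≡9, 13^16≡7.
29 = 1 + 4 + 8 + 16, so 13^29 ≡ 13·34·9·7 ≡ 22 (mod 37).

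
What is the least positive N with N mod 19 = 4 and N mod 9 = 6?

Since 9·17 ≡ 1 (mod 19), take x = 6 + 9·((4−6)·17 mod 19) = 6 + 9·4 = 42.
Check: 42 mod 19 = 4, 42 mod 9 = 6.

42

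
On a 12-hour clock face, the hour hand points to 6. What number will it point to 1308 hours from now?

1308 = 109·12 + 0, so 1308 mod 12 = 0.
6 + 0 → 6 on a 12-hour dial.

6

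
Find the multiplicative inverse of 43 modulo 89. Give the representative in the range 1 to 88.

43·29 = 1247 = 14·89 + 1, so 43⁻¹ ≡ 29 (mod 89).

29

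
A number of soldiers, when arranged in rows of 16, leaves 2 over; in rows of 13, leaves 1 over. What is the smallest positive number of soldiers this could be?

Since 13·5 ≡ 1 (mod 16), take x = 1 + 13·((2−1)·5 mod 16) = 1 + 13·5 = 66.
Check: 66 mod 16 = 2, 66 mod 13 = 1.

66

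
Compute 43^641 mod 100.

43

Successive squares of 43 mod 100: 43^1≡43, 43^2≡49, 43^4≡1, 43^8≡1, 43^16≡1, 43^32≡1, 43^64≡1, 43^128≡1, 43^256≡1, 43^512≡1.
641 = 1 + 128 + 512, so 43^641 ≡ 43·1·1 ≡ 43 (mod 100).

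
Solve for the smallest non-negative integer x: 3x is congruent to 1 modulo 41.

14

The inverse of 3 mod 41 is 14 (since 3·14 = 42 ≡ 1).
So x ≡ 14·1 = 14 ≡ 14 (mod 41).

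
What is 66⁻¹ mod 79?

6

79 = 1·66 + 13
66 = 5·13 + 1
13 = 13·1 + 0
Back-substituting gives 66·6 ≡ 1 (mod 79).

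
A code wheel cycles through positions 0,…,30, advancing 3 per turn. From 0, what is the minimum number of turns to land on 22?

28

The inverse of 3 mod 31 is 21 (since 3·21 = 63 ≡ 1).
So x ≡ 21·22 = 462 ≡ 28 (mod 31).
Check: 3·28 = 84 = 2·31 + 22.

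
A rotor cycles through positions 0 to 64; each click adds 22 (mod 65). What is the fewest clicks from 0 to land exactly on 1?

3

65 = 2·22 + 21
22 = 1·21 + 1
21 = 21·1 + 0
Back-substituting gives 22·3 ≡ 1 (mod 65).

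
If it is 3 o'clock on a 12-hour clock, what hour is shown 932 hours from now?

Dividing 932 by 12 gives quotient 77 and remainder 8.
3 + 8 → 11 on a 12-hour dial.

11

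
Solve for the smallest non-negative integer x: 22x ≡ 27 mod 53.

22⁻¹ ≡ 41 (mod 53) because 22·41 = 902 = 17·53 + 1.
Multiplying both sides by 41: x ≡ 41·27 = 1107 ≡ 47 (mod 53).

47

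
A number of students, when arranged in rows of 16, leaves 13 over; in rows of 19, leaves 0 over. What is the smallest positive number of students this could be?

285

x ≡ 13 (mod 16) gives x ∈ {13, 29, 45, 61, 77, 93, 109, 125, …}.
The first of these with x mod 19 = 0 is 285.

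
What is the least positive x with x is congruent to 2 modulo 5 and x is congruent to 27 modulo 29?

27

x ≡ 2 (mod 5) gives x ∈ {2, 7, 12, 17, 22, 27}.
The first of these with x mod 29 = 27 is 27.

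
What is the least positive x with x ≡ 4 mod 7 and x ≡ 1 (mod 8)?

25

Since 8·1 ≡ 1 (mod 7), take x = 1 + 8·((4−1)·1 mod 7) = 1 + 8·3 = 25.
Check: 25 mod 7 = 4, 25 mod 8 = 1.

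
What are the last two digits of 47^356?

By repeated squaring mod 100: 47^1≡47, 47^2≡9, 47^4≡81, 47^8≡61, 47^16≡21, 47^32≡41, 47^64≡81, 47^128≡61, 47^256≡21.
356 = 4 + 32 + 64 + 256, so 47^356 ≡ 81·41·81·21 ≡ 21 (mod 100).

21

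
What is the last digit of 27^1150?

Powers of 7 mod 10 repeat with period 4: 7, 9, 3, 1.
1150 mod 4 = 2, so the last digit matches 7^2 = 9.

9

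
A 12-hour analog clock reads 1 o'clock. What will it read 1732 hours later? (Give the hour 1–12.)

5

1732 = 144·12 + 4, so 1732 mod 12 = 4.
1 + 4 → 5 on a 12-hour dial.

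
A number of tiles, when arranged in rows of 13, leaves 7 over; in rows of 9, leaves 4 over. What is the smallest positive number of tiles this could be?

x ≡ 4 (mod 9) gives x ∈ {4, 13, 22, 31, 40, 49, 58, 67, …}.
The first of these with x mod 13 = 7 is 85.

85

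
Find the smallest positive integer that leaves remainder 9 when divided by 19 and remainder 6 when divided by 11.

Since 11·7 ≡ 1 (mod 19), take x = 6 + 11·((9−6)·7 mod 19) = 6 + 11·2 = 28.
Check: 28 mod 19 = 9, 28 mod 11 = 6.

28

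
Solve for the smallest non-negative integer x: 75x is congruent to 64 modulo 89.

59

The inverse of 75 mod 89 is 19 (since 75·19 = 1425 ≡ 1).
Multiplying both sides by 19: x ≡ 19·64 = 1216 ≡ 59 (mod 89).
Check: 75·59 = 4425 = 49·89 + 64.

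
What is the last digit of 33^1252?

1

The units digit of 33^n cycles with period 4: 3, 9, 7, 1, …
1252 mod 4 = 0, so the last digit matches 3^4 = 1.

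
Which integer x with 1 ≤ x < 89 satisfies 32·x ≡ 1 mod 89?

64

32·64 = 2048 = 23·89 + 1, so 32⁻¹ ≡ 64 (mod 89).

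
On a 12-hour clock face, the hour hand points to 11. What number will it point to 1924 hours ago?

7

Dividing 1924 by 12 gives quotient 160 and remainder 4.
11 − 4 → 7 on a 12-hour dial.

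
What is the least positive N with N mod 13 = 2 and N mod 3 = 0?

15

x ≡ 0 (mod 3) gives x ∈ {0, 3, 6, 9, 12, 15}.
The first of these with x mod 13 = 2 is 15.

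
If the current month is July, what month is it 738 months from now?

January

738 − 61·12 = 6, so 738 ≡ 6 (mod 12).
July + 6 months → January.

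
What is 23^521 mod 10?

3

Powers of 3 mod 10 repeat with period 4: 3, 9, 7, 1.
521 leaves remainder 1 on division by 4, so 23^521 ends in 3.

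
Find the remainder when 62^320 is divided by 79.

8

Successive squares of 62 mod 79: 62^1≡62, 62^2≡52, 62^4≡18, 62^8≡8, 62^16≡64, 62^32≡67, 62^64≡65, 62^128≡38, 62^256≡22.
Since 320 = 64 + 256 in binary, 62^320 ≡ 65·22 ≡ 8 (mod 79).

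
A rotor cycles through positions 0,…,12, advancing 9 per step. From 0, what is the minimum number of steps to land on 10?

4

9⁻¹ ≡ 3 (mod 13) because 9·3 = 27 = 2·13 + 1.
So x ≡ 3·10 = 30 ≡ 4 (mod 13).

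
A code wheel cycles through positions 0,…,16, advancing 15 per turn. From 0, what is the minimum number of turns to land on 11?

15⁻¹ ≡ 8 (mod 17) because 15·8 = 120 = 7·17 + 1.
So x ≡ 8·11 = 88 ≡ 3 (mod 17).

3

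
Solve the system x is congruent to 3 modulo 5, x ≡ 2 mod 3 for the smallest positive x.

Since 3·2 ≡ 1 (mod 5), take x = 2 + 3·((3−2)·2 mod 5) = 2 + 3·2 = 8.
Check: 8 mod 5 = 3, 8 mod 3 = 2.

8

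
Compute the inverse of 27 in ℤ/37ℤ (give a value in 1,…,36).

11

37 = 1·27 + 10
27 = 2·10 + 7
10 = 1·7 + 3
7 = 2·3 + 1
3 = 3·1 + 0
Back-substituting gives 27·11 ≡ 1 (mod 37).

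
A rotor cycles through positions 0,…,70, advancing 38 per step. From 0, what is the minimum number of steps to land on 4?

30

38⁻¹ ≡ 43 (mod 71) because 38·43 = 1634 = 23·71 + 1.
So x ≡ 43·4 = 172 ≡ 30 (mod 71).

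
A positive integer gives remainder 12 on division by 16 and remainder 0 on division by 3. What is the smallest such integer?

12

x ≡ 0 (mod 3) gives x ∈ {0, 3, 6, 9, 12}.
The first of these with x mod 16 = 12 is 12.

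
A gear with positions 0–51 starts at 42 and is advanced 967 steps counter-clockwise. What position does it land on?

967 = 18·52 + 31, so 967 mod 52 = 31.
(42 − 31) mod 52 = 11.

11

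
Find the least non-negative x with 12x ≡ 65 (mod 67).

12⁻¹ ≡ 28 (mod 67) because 12·28 = 336 = 5·67 + 1.
So x ≡ 28·65 = 1820 ≡ 11 (mod 67).

11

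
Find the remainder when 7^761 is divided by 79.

Square-and-reduce mod 79: 7^1≡7, 7^2≡49, 7^4≡31, 7^8≡13, 7^16≡11, 7^32≡42, 7^64≡26, 7^128≡44, 7^256≡40, 7^512≡20.
Since 761 = 1 + 8 + 16 + 32 + 64 + 128 + 512 in binary, 7^761 ≡ 7·13·11·42·26·44·20 ≡ 54 (mod 79).

54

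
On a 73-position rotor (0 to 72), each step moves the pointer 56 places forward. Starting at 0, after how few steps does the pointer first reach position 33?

56⁻¹ ≡ 30 (mod 73) because 56·30 = 1680 = 23·73 + 1.
So x ≡ 30·33 = 990 ≡ 41 (mod 73).

41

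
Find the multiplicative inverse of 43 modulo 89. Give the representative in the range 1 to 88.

43·29 = 1247 = 14·89 + 1, so 43⁻¹ ≡ 29 (mod 89).

29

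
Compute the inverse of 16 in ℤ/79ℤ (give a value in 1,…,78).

79 = 4·16 + 15
16 = 1·15 + 1
15 = 15·1 + 0
Back-substituting gives 16·5 ≡ 1 (mod 79).

5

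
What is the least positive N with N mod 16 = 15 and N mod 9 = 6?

x ≡ 6 (mod 9) gives x ∈ {6, 15}.
The first of these with x mod 16 = 15 is 15.

15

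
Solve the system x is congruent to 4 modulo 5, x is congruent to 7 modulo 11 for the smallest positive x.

29

Since 11·1 ≡ 1 (mod 5), take x = 7 + 11·((4−7)·1 mod 5) = 7 + 11·2 = 29.
Check: 29 mod 5 = 4, 29 mod 11 = 7.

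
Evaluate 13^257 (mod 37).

35

Successive squares of 13 mod 37: 13^1≡13, 13^2≡21, 13^4≡34, 13^8≡9, 13^16≡7, 13^32≡12, 13^64≡33, 13^128≡16, 13^256≡34.
257 = 1 + 256, so 13^257 ≡ 13·34 ≡ 35 (mod 37).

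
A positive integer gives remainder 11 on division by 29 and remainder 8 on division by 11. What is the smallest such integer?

x ≡ 8 (mod 11) gives x ∈ {8, 19, 30, 41, 52, 63, 74, 85, …}.
The first of these with x mod 29 = 11 is 272.

272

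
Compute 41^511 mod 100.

41

Square-and-reduce mod 100: 41^1≡41, 41^2≡81, 41^4≡61, 41^8≡21, 41^16≡41, 41^32≡81, 41^64≡61, 41^128≡21, 41^256≡41.
511 = 1 + 2 + 4 + 8 + 16 + 32 + 64 + 128 + 256, so 41^511 ≡ 41·81·61·21·41·81·61·21·41 ≡ 41 (mod 100).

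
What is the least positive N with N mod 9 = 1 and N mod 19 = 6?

82

Since 19·1 ≡ 1 (mod 9), take x = 6 + 19·((1−6)·1 mod 9) = 6 + 19·4 = 82.
Check: 82 mod 9 = 1, 82 mod 19 = 6.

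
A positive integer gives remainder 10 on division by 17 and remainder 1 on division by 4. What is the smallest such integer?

Since 4·13 ≡ 1 (mod 17), take x = 1 + 4·((10−1)·13 mod 17) = 1 + 4·15 = 61.
Check: 61 mod 17 = 10, 61 mod 4 = 1.

61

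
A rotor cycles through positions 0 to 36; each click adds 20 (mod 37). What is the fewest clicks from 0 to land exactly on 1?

13

20·13 = 260 = 7·37 + 1, so 20⁻¹ ≡ 13 (mod 37).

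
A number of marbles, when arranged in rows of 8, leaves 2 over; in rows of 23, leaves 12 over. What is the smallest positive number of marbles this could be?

58

x ≡ 2 (mod 8) gives x ∈ {2, 10, 18, 26, 34, 42, 50, 58}.
The first of these with x mod 23 = 12 is 58.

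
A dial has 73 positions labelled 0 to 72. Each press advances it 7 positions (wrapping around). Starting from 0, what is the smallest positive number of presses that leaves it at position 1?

73 = 10·7 + 3
7 = 2·3 + 1
3 = 3·1 + 0
Back-substituting gives 7·21 ≡ 1 (mod 73).

21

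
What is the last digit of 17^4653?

Last digits of 7^n: 7, 9, 3, 1 (period 4).
4653 leaves remainder 1 on division by 4, so 17^4653 ends in 7.

7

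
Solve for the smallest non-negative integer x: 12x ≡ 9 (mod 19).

15

The inverse of 12 mod 19 is 8 (since 12·8 = 96 ≡ 1).
Multiplying both sides by 8: x ≡ 8·9 = 72 ≡ 15 (mod 19).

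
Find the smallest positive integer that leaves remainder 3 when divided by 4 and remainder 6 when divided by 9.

15

x ≡ 3 (mod 4) gives x ∈ {3, 7, 11, 15}.
The first of these with x mod 9 = 6 is 15.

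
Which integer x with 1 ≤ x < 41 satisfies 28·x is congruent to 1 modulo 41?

28·22 = 616 = 15·41 + 1, so 28⁻¹ ≡ 22 (mod 41).

22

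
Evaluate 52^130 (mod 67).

Square-and-reduce mod 67: 52^1≡52, 52^2≡24, 52^4≡40, 52^8≡59, 52^16≡64, 52^32≡9, 52^64≡14, 52^128≡62.
130 = 2 + 128, so 52^130 ≡ 24·62 ≡ 14 (mod 67).

14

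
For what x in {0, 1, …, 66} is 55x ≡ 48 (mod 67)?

The inverse of 55 mod 67 is 39 (since 55·39 = 2145 ≡ 1).
Multiplying both sides by 39: x ≡ 39·48 = 1872 ≡ 63 (mod 67).

63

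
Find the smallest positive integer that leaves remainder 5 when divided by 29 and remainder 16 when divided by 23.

x ≡ 16 (mod 23) gives x ∈ {16, 39, 62, 85, 108, 131, 154, 177, …}.
The first of these with x mod 29 = 5 is 614.

614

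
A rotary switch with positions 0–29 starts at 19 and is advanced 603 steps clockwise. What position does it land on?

Dividing 603 by 30 gives quotient 20 and remainder 3.
(19 + 3) mod 30 = 22.

22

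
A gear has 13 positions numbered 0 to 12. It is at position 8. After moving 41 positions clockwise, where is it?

Dividing 41 by 13 gives quotient 3 and remainder 2.
(8 + 2) mod 13 = 10.

10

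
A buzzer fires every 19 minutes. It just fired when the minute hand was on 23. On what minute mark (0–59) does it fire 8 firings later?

55

8·19 = 152.
152 mod 60 = 32 (since 2·60 = 120).
(23 + 32) mod 60 = 55.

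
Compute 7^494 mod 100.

Square-and-reduce mod 100: 7^1≡7, 7^2≡49, 7^4≡1, 7^8≡1, 7^16≡1, 7^32≡1, 7^64≡1, 7^128≡1, 7^256≡1.
Since 494 = 2 + 4 + 8 + 32 + 64 + 128 + 256 in binary, 7^494 ≡ 49·1·1·1·1·1·1 ≡ 49 (mod 100).

49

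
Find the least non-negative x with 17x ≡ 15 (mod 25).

20

17⁻¹ ≡ 3 (mod 25) because 17·3 = 51 = 2·25 + 1.
So x ≡ 3·15 = 45 ≡ 20 (mod 25).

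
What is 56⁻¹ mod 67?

6

67 = 1·56 + 11
56 = 5·11 + 1
11 = 11·1 + 0
Back-substituting gives 56·6 ≡ 1 (mod 67).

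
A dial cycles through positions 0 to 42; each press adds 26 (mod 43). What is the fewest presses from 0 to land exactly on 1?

43 = 1·26 + 17
26 = 1·17 + 9
17 = 1·9 + 8
9 = 1·8 + 1
8 = 8·1 + 0
Back-substituting gives 26·5 ≡ 1 (mod 43).

5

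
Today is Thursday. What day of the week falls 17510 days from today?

17510 − 2501·7 = 3, so 17510 ≡ 3 (mod 7).
Thursday + 3 days → Sunday.

Sunday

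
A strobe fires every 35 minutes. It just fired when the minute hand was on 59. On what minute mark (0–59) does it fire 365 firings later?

54

365·35 = 12775.
12775 mod 60 = 55 (since 212·60 = 12720).
(59 + 55) mod 60 = 54.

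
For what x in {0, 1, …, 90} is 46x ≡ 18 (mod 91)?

36

The inverse of 46 mod 91 is 2 (since 46·2 = 92 ≡ 1).
Multiplying both sides by 2: x ≡ 2·18 = 36 ≡ 36 (mod 91).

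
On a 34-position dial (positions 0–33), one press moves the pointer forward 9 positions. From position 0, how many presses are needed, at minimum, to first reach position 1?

19

34 = 3·9 + 7
9 = 1·7 + 2
7 = 3·2 + 1
2 = 2·1 + 0
Back-substituting gives 9·19 ≡ 1 (mod 34).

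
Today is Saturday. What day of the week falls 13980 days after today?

13980 − 1997·7 = 1, so 13980 ≡ 1 (mod 7).
Saturday + 1 day → Sunday.

Sunday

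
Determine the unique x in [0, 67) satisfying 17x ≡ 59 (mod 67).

17⁻¹ ≡ 4 (mod 67) because 17·4 = 68 = 1·67 + 1.
So x ≡ 4·59 = 236 ≡ 35 (mod 67).

35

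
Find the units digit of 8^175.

2

The units digit of 8^n cycles with period 4: 8, 4, 2, 6, …
175 mod 4 = 3, so the last digit matches 8^3 = 2.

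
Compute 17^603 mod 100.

Square-and-reduce mod 100: 17^1≡17, 17^2≡89, 17^4≡21, 17^8≡41, 17^16≡81, 17^32≡61, 17^64≡21, 17^128≡41, 17^256≡81, 17^512≡61.
603 = 1 + 2 + 8 + 16 + 64 + 512, so 17^603 ≡ 17·89·41·81·21·61 ≡ 13 (mod 100).

13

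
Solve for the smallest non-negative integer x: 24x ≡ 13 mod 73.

34

24⁻¹ ≡ 70 (mod 73) because 24·70 = 1680 = 23·73 + 1.
Multiplying both sides by 70: x ≡ 70·13 = 910 ≡ 34 (mod 73).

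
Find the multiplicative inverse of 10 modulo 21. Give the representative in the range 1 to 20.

19

21 = 2·10 + 1
10 = 10·1 + 0
Back-substituting gives 10·19 ≡ 1 (mod 21).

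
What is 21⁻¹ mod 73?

7

21·7 = 147 = 2·73 + 1, so 21⁻¹ ≡ 7 (mod 73).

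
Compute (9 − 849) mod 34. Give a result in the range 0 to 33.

10

849 = 24·34 + 33, so 849 mod 34 = 33.
(9 − 33) mod 34 = 10.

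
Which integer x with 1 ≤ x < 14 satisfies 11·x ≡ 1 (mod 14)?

9

14 = 1·11 + 3
11 = 3·3 + 2
3 = 1·2 + 1
2 = 2·1 + 0
Back-substituting gives 11·9 ≡ 1 (mod 14).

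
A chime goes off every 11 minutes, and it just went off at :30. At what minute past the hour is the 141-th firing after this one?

21

141·11 = 1551.
Dividing 1551 by 60 gives quotient 25 and remainder 51.
(30 + 51) mod 60 = 21.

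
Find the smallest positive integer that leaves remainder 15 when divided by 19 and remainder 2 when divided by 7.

72

x ≡ 2 (mod 7) gives x ∈ {2, 9, 16, 23, 30, 37, 44, 51, …}.
The first of these with x mod 19 = 15 is 72.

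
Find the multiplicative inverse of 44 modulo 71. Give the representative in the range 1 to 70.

71 = 1·44 + 27
44 = 1·27 + 17
27 = 1·17 + 10
17 = 1·10 + 7
10 = 1·7 + 3
7 = 2·3 + 1
3 = 3·1 + 0
Back-substituting gives 44·21 ≡ 1 (mod 71).

21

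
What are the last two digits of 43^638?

Successive squares of 43 mod 100: 43^1≡43, 43^2≡49, 43^4≡1, 43^8≡1, 43^16≡1, 43^32≡1, 43^64≡1, 43^128≡1, 43^256≡1, 43^512≡1.
638 = 2 + 4 + 8 + 16 + 32 + 64 + 512, so 43^638 ≡ 49·1·1·1·1·1·1 ≡ 49 (mod 100).

49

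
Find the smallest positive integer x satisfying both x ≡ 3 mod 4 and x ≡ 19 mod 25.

x ≡ 3 (mod 4) gives x ∈ {3, 7, 11, 15, 19}.
The first of these with x mod 25 = 19 is 19.

19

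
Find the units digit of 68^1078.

4

Powers of 8 mod 10 repeat with period 4: 8, 4, 2, 6.
1078 mod 4 = 2, so the last digit matches 8^2 = 4.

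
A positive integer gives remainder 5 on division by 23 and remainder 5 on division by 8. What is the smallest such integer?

5

x ≡ 5 (mod 8) gives x ∈ {5}.
The first of these with x mod 23 = 5 is 5.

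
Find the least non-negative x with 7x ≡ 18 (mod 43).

21

7⁻¹ ≡ 37 (mod 43) because 7·37 = 259 = 6·43 + 1.
Multiplying both sides by 37: x ≡ 37·18 = 666 ≡ 21 (mod 43).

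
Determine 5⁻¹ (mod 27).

11

27 = 5·5 + 2
5 = 2·2 + 1
2 = 2·1 + 0
Back-substituting gives 5·11 ≡ 1 (mod 27).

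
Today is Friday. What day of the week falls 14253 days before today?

Thursday

14253 − 2036·7 = 1, so 14253 ≡ 1 (mod 7).
Friday − 1 day → Thursday.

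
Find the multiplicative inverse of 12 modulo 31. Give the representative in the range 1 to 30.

12·13 = 156 = 5·31 + 1, so 12⁻¹ ≡ 13 (mod 31).

13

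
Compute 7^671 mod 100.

Square-and-reduce mod 100: 7^1≡7, 7^2≡49, 7^4≡1, 7^8≡1, 7^16≡1, 7^32≡1, 7^64≡1, 7^128≡1, 7^256≡1, 7^512≡1.
671 = 1 + 2 + 4 + 8 + 16 + 128 + 512, so 7^671 ≡ 7·49·1·1·1·1·1 ≡ 43 (mod 100).

43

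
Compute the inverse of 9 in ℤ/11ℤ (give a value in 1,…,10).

11 = 1·9 + 2
9 = 4·2 + 1
2 = 2·1 + 0
Back-substituting gives 9·5 ≡ 1 (mod 11).

5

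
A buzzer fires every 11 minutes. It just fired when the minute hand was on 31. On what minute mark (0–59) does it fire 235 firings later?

235·11 = 2585.
2585 − 43·60 = 5, so 2585 ≡ 5 (mod 60).
(31 + 5) mod 60 = 36.

36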